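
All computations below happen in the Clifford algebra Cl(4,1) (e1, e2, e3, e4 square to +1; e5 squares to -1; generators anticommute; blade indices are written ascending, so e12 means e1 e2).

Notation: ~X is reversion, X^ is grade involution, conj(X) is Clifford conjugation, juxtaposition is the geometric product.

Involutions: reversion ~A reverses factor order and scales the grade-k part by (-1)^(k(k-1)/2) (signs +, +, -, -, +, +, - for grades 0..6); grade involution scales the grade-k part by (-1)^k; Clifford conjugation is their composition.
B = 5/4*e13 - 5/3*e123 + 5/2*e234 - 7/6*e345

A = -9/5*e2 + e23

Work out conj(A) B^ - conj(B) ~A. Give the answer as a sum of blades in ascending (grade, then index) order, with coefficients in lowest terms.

first term: 5/3*e1 - 5/2*e4 - 5/4*e12 - 3*e13 - 9/2*e34 - 9/4*e123 - 7/6*e245 + 21/10*e2345
second term: -5/3*e1 + 5/2*e4 - 5/4*e12 - 3*e13 - 9/2*e34 - 9/4*e123 - 7/6*e245 - 21/10*e2345
Answer: 10/3*e1 - 5*e4 + 21/5*e2345


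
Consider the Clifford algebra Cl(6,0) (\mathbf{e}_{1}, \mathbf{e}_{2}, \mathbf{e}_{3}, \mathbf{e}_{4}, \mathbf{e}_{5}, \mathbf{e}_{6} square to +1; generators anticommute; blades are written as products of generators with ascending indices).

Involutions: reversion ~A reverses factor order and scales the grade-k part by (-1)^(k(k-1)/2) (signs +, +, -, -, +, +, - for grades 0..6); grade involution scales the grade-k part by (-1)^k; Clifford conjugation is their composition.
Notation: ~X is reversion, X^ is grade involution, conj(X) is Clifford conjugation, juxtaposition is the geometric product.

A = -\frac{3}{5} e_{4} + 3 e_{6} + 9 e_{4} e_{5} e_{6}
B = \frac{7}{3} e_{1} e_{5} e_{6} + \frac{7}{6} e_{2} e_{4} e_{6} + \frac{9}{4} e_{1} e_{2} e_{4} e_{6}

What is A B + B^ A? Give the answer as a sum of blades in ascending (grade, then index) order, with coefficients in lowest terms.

first term: 21 e_{1} e_{4} + 7 e_{1} e_{5} + \frac{7}{2} e_{2} e_{4} - \frac{21}{2} e_{2} e_{5} + \frac{7}{10} e_{2} e_{6} - \frac{27}{4} e_{1} e_{2} e_{4} + \frac{81}{4} e_{1} e_{2} e_{5} - \frac{27}{20} e_{1} e_{2} e_{6} + \frac{7}{5} e_{1} e_{4} e_{5} e_{6}
second term: 21 e_{1} e_{4} - 7 e_{1} e_{5} - \frac{7}{2} e_{2} e_{4} - \frac{21}{2} e_{2} e_{5} - \frac{7}{10} e_{2} e_{6} + \frac{27}{4} e_{1} e_{2} e_{4} + \frac{81}{4} e_{1} e_{2} e_{5} + \frac{27}{20} e_{1} e_{2} e_{6} + \frac{7}{5} e_{1} e_{4} e_{5} e_{6}
Answer: 42 e_{1} e_{4} - 21 e_{2} e_{5} + \frac{81}{2} e_{1} e_{2} e_{5} + \frac{14}{5} e_{1} e_{4} e_{5} e_{6}


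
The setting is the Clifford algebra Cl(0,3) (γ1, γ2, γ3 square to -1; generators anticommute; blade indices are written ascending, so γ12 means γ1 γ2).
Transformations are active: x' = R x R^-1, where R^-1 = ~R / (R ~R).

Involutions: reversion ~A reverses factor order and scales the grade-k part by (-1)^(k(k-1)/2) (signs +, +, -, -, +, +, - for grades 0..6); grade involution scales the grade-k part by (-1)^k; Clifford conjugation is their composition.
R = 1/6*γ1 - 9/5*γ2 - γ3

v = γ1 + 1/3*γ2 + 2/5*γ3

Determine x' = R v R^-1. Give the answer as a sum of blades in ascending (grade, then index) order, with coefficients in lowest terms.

~R = 1/6*γ1 - 9/5*γ2 - γ3, and R ~R = -3841/900, so R^-1 = ~R / (-3841/900).
R v = 5/6 + 167/90*γ12 + 16/15*γ13 - 29/75*γ23
Answer: -4091/3841*γ1 + 4259/11523*γ2 - 182/19205*γ3


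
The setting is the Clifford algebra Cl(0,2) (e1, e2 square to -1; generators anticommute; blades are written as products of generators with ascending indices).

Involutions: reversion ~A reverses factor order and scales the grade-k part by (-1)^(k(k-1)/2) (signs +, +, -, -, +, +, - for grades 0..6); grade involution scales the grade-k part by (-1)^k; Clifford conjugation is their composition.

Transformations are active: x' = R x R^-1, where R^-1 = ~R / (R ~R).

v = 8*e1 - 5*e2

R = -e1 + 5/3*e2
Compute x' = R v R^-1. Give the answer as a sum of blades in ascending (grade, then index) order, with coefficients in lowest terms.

~R = -e1 + 5/3*e2, and R ~R = -34/9, so R^-1 = ~R / (-34/9).
R v = 49/3 - 25/3*e1 e2
Answer: 11/17*e1 - 160/17*e2


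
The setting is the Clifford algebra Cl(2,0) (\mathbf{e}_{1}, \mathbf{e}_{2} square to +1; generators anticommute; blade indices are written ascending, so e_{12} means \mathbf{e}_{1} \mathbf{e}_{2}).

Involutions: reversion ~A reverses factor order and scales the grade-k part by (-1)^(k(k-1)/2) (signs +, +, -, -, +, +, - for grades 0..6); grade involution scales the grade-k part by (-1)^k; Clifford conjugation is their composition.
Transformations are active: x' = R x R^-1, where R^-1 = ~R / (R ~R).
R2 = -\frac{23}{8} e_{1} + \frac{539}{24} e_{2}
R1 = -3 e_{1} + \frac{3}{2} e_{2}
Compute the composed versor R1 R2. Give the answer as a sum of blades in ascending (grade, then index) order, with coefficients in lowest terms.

Distribute over the terms of R1 (each basis-blade product reordered to ascending indices, repeated generators contracted through their squares):
(-3 e_{1}) R2 = \frac{69}{8} - \frac{539}{8} e_{12}
(\frac{3}{2} e_{2}) R2 = \frac{539}{16} + \frac{69}{16} e_{12}
Summing the partial products and collecting blades:
Answer: \frac{677}{16} - \frac{1009}{16} e_{12}


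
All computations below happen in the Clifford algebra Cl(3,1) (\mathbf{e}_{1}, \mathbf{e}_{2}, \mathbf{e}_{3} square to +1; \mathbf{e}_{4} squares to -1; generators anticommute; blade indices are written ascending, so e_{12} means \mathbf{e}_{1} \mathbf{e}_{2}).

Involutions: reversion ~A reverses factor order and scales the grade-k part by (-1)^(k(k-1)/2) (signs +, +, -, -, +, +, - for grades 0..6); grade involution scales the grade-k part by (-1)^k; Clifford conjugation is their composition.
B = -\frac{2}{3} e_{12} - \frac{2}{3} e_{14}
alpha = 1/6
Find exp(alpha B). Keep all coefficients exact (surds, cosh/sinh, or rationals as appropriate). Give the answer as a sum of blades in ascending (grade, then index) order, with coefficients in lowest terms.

B^2 term by term: the squares give (-\frac{2}{3})^2*(e_{12})^2 + (-\frac{2}{3})^2*(e_{14})^2 = \frac{4}{9}*(-1) + \frac{4}{9}*(+1) = 0 (each basis 2-blade squares to minus the product of its generators' squares); cross terms between blades sharing an index anticommute and cancel. So B^2 = 0.
B^2 = 0, and the exponential is exactly linear here: exp(alpha B) = 1 + alpha B (parabolic case).
Answer: 1 - \frac{1}{9} e_{12} - \frac{1}{9} e_{14}


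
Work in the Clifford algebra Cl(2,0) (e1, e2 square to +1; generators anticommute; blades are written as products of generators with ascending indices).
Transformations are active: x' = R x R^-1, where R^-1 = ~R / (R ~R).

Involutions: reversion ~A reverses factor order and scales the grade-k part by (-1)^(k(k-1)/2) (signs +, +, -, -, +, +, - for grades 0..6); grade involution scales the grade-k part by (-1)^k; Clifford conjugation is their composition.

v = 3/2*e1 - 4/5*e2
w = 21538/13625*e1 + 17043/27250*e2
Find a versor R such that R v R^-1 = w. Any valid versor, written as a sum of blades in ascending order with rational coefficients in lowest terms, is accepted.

Reasoning: v^2 = w^2 = 289/100 since conjugation preserves the quadratic form; R = v + w = 83951/27250*e1 - 4757/27250*e2 is then valid when invertible, keeping its own part and reversing (v - w)/2.
Answer: 83951/27250*e1 - 4757/27250*e2


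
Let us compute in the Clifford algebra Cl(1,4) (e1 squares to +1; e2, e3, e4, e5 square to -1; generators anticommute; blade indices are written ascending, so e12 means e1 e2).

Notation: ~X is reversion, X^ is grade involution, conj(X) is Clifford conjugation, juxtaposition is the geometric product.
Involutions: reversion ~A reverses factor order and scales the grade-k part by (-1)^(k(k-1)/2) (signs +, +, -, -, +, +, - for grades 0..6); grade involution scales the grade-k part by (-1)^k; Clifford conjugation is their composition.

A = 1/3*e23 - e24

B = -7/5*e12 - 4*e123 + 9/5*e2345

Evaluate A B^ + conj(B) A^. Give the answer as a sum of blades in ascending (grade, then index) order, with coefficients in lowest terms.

first term: -4/3*e1 - 7/15*e13 + 7/5*e14 - 9/5*e35 - 3/5*e45 + 4*e134
second term: 4/3*e1 - 7/15*e13 + 7/5*e14 - 9/5*e35 - 3/5*e45 + 4*e134
Answer: -14/15*e13 + 14/5*e14 - 18/5*e35 - 6/5*e45 + 8*e134


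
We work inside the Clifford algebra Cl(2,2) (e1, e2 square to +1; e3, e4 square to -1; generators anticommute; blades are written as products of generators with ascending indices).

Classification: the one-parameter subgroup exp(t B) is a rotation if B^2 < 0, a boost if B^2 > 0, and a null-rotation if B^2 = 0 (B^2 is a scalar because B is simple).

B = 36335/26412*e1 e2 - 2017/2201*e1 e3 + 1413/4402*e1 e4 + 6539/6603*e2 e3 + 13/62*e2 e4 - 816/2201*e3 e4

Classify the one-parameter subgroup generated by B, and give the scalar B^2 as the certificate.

B^2 term by term: the squares give (36335/26412)^2*(e1 e2)^2 + (-2017/2201)^2*(e1 e3)^2 + (1413/4402)^2*(e1 e4)^2 + (6539/6603)^2*(e2 e3)^2 + (13/62)^2*(e2 e4)^2 + (-816/2201)^2*(e3 e4)^2 = 1320232225/697593744*(-1) + 4068289/4844401*(+1) + 1996569/19377604*(+1) + 42758521/43599609*(+1) + 169/3844*(+1) + 665856/4844401*(-1) = -1/16 (each basis 2-blade squares to minus the product of its generators' squares); cross terms between blades sharing an index anticommute and cancel; the commuting (index-disjoint) pairs give grade-4 terms 2*c*c'*(blade product), which cancel blade by blade — e1 e2 e3 e4: -4941560/4844401 + 26221/68231 + 3079869/4844401 = 0 — confirming B is simple. So B^2 = -1/16.
Answer: rotation, certificate B^2 = -1/16. Note: conjugating B changes its blade decomposition but never the scalar B^2 = -1/16, whose sign settles the classification.


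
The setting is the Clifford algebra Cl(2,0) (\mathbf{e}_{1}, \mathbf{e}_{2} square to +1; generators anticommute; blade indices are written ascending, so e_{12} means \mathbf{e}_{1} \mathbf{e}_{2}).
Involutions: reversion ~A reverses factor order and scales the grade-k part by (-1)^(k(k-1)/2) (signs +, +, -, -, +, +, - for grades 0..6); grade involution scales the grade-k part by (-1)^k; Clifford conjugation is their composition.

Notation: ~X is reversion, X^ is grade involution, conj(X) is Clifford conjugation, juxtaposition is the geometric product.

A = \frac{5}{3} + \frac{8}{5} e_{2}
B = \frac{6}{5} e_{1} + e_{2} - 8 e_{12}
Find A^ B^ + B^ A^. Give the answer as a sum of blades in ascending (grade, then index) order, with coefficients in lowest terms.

first term: \frac{8}{5} - \frac{74}{5} e_{1} - \frac{5}{3} e_{2} - \frac{1144}{75} e_{12}
second term: \frac{8}{5} + \frac{54}{5} e_{1} - \frac{5}{3} e_{2} - \frac{856}{75} e_{12}
Answer: \frac{16}{5} - 4 e_{1} - \frac{10}{3} e_{2} - \frac{80}{3} e_{12}


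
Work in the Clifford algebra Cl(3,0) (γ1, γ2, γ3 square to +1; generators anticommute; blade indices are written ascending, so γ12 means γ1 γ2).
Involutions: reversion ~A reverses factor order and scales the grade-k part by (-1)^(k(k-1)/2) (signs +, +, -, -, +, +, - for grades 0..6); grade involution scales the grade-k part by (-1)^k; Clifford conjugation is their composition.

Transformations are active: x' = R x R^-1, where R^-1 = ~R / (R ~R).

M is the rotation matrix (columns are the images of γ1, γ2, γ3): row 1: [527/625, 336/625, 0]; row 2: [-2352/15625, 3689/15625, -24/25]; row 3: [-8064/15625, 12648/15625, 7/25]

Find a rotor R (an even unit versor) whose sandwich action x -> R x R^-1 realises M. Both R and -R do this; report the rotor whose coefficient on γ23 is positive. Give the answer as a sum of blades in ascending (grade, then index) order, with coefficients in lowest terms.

Method: write R = a + b12*γ12 + b13*γ13 + b23*γ23 with a^2 + b12^2 + b13^2 + b23^2 = 1 (so R^-1 = ~R). Expanding the columns R e_j ~R gives tr M = 4a^2 - 1 and, from the antisymmetric part, M21 - M12 = -4a*b12, M13 - M31 = 4a*b13, M32 - M23 = -4a*b23.
Here tr M = 21239/15625, so a^2 = (1 + tr M)/4 = 9216/15625 and a = ±96/125. Taking a = 96/125: M21 - M12 = -10752/15625, M13 - M31 = 8064/15625, M32 - M23 = 27648/15625, giving b12 = 28/125, b13 = 21/125, b23 = -72/125, i.e. R = 96/125 + 28/125*γ12 + 21/125*γ13 - 72/125*γ23.
Its γ23 coefficient is negative, so report the other preimage -R.
Answer: -96/125 - 28/125*γ12 - 21/125*γ13 + 72/125*γ23. Uniqueness: Spin(3) -> SO(3) maps R and -R to the same rotation of trace 21239/15625; fixing the sign of the γ23 coefficient removes the ambiguity.


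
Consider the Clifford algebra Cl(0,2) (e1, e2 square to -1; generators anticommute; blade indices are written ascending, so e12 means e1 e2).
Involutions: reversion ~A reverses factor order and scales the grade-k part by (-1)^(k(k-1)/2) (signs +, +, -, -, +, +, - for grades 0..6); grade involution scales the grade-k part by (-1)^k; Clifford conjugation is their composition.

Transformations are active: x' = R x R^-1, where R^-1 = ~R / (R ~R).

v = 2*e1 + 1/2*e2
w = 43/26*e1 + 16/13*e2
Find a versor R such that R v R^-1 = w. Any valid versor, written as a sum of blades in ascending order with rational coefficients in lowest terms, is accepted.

Take R = v + w = 95/26*e1 + 45/26*e2. Because q(v) = q(w) = -17/4, conjugation by R sends v exactly to w.
Answer: 95/26*e1 + 45/26*e2


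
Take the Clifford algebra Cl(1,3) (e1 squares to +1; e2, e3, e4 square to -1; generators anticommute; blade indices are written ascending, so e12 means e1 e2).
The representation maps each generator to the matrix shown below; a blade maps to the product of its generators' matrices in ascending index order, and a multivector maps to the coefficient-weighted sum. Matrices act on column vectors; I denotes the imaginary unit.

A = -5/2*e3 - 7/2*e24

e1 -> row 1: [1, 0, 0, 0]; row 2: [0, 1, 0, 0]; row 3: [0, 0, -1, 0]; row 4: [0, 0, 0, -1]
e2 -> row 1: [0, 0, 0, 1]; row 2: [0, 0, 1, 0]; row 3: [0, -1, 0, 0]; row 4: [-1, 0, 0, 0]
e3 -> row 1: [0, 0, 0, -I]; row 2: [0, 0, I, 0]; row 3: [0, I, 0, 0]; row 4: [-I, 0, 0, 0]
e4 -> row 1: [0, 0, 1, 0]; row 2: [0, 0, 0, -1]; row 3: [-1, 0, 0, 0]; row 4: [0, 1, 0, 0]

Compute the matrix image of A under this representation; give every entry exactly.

Bivector images (products of the table entries): rho(e24) = rho(e2)rho(e4) = row 1: [0, 1, 0, 0]; row 2: [-1, 0, 0, 0]; row 3: [0, 0, 0, 1]; row 4: [0, 0, -1, 0].
M = (-5/2)*rho(e3) + (-7/2)*rho(e24), summed entrywise:
Answer: row 1: [0, -7/2, 0, 5*I/2]; row 2: [7/2, 0, -5*I/2, 0]; row 3: [0, -5*I/2, 0, -7/2]; row 4: [5*I/2, 0, 7/2, 0]


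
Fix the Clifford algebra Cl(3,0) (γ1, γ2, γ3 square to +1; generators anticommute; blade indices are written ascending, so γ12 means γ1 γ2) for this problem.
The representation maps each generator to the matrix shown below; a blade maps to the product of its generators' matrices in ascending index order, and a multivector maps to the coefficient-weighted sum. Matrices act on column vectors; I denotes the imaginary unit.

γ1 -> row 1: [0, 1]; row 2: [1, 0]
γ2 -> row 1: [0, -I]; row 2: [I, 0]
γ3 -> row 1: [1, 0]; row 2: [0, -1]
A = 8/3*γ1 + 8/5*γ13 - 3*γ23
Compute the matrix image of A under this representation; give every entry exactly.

Bivector images (products of the table entries): rho(γ13) = rho(γ1)rho(γ3) = row 1: [0, -1]; row 2: [1, 0]; rho(γ23) = rho(γ2)rho(γ3) = row 1: [0, I]; row 2: [I, 0].
M = (8/3)*rho(γ1) + (8/5)*rho(γ13) + (-3)*rho(γ23), summed entrywise:
Answer: row 1: [0, 16/15 - 3*I]; row 2: [64/15 - 3*I, 0]


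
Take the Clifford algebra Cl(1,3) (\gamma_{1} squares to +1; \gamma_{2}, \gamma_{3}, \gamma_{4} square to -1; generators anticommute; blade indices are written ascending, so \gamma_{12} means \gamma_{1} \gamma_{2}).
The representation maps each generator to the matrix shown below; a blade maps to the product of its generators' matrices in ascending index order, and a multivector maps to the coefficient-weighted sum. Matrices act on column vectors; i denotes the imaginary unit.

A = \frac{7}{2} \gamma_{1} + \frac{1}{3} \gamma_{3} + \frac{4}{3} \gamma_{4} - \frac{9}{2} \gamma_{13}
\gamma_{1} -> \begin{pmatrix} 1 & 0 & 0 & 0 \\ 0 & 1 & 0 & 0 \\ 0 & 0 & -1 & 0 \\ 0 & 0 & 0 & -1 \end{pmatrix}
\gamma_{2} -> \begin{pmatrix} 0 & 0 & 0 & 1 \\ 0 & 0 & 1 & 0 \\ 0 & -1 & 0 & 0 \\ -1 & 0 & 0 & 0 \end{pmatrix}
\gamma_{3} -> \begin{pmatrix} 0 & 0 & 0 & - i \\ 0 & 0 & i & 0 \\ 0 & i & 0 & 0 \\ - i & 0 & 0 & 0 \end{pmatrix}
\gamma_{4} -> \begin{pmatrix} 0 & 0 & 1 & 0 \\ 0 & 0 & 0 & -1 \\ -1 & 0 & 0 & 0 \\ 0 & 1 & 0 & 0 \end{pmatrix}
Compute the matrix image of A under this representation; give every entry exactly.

Bivector images (products of the table entries): rho(\gamma_{13}) = rho(\gamma_{1})rho(\gamma_{3}) = \begin{pmatrix} 0 & 0 & 0 & - i \\ 0 & 0 & i & 0 \\ 0 & - i & 0 & 0 \\ i & 0 & 0 & 0 \end{pmatrix}.
M = (\frac{7}{2})*rho(\gamma_{1}) + (\frac{1}{3})*rho(\gamma_{3}) + (\frac{4}{3})*rho(\gamma_{4}) + (-\frac{9}{2})*rho(\gamma_{13}), summed entrywise:
Answer: \begin{pmatrix} \frac{7}{2} & 0 & \frac{4}{3} & \frac{25 i}{6} \\ 0 & \frac{7}{2} & - \frac{25 i}{6} & - \frac{4}{3} \\ - \frac{4}{3} & \frac{29 i}{6} & - \frac{7}{2} & 0 \\ - \frac{29 i}{6} & \frac{4}{3} & 0 & - \frac{7}{2} \end{pmatrix}


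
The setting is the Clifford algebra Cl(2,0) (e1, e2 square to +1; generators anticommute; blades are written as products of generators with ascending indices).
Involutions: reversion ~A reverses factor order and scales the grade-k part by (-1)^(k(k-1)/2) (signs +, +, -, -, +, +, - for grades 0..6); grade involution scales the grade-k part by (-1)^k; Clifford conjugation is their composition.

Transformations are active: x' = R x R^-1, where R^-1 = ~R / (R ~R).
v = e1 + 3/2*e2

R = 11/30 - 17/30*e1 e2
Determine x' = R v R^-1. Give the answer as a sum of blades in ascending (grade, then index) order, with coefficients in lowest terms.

~R = 11/30 + 17/30*e1 e2, and R ~R = 41/90, so R^-1 = ~R / (41/90).
R v = -29/60*e1 + 67/60*e2
Answer: -729/410*e1 + 61/205*e2


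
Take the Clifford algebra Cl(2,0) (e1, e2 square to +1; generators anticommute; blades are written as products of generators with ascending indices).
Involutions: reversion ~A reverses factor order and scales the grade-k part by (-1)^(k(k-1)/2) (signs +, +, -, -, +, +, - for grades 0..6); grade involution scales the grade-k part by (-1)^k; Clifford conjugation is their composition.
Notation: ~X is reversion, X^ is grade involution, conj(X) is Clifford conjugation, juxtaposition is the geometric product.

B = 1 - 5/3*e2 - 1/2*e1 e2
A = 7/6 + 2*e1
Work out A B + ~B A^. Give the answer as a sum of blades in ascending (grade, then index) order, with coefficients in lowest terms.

first term: 7/6 + 2*e1 - 53/18*e2 - 47/12*e1 e2
second term: 7/6 - 2*e1 - 17/18*e2 - 11/4*e1 e2
Answer: 7/3 - 35/9*e2 - 20/3*e1 e2


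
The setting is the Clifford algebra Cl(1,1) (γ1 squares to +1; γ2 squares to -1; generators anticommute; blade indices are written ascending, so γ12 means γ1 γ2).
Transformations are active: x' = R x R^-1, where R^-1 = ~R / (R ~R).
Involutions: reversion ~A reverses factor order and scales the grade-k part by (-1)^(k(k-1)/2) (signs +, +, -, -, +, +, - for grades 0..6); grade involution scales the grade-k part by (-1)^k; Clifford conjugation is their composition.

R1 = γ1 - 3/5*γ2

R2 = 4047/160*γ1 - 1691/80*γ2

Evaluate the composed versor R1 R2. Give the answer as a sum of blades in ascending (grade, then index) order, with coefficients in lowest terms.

Distribute over the terms of R1 (each basis-blade product reordered to ascending indices, repeated generators contracted through their squares):
(γ1) R2 = 4047/160 - 1691/80*γ12
(-3/5*γ2) R2 = -5073/400 + 12141/800*γ12
Summing the partial products and collecting blades:
Answer: 10089/800 - 4769/800*γ12


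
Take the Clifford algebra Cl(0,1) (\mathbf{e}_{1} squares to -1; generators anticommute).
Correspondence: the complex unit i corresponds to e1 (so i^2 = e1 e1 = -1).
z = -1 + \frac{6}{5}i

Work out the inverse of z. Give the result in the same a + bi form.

In blades: z = -1 + \frac{6}{5} e_{1}.
With qbar = -1 - \frac{6}{5} e_{1} (scalar fixed, mapped units negated), z qbar = \frac{61}{25} (the sum of squared coefficients), so z^-1 = qbar / (\frac{61}{25}) = -\frac{25}{61} - \frac{30}{61} e_{1}; translating back:
Answer: -\frac{25}{61} - \frac{30}{61}i


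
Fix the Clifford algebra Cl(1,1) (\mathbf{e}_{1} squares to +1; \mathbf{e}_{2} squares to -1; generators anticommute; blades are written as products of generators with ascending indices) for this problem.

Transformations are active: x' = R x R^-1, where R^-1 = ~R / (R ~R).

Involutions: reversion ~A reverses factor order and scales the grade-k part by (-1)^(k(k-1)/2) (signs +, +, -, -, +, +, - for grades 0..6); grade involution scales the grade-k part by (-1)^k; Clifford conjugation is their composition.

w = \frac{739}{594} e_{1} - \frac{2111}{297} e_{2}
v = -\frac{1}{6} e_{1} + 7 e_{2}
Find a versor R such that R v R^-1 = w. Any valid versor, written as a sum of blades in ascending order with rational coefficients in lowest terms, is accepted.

Take R = v + w = \frac{320}{297} e_{1} - \frac{32}{297} e_{2}. Because q(v) = q(w) = -\frac{1763}{36}, conjugation by R sends v exactly to w.
Answer: \frac{320}{297} e_{1} - \frac{32}{297} e_{2}


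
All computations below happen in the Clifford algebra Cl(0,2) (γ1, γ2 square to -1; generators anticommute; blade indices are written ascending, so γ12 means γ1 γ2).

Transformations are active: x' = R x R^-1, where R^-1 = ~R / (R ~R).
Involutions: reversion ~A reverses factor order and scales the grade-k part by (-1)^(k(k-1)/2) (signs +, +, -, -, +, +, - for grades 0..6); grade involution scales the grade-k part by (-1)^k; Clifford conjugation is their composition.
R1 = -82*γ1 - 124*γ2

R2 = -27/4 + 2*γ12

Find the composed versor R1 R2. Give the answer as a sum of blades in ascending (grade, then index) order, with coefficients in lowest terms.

Distribute over the terms of R1 (each basis-blade product reordered to ascending indices, repeated generators contracted through their squares):
(-82*γ1) R2 = 1107/2*γ1 + 164*γ2
(-124*γ2) R2 = -248*γ1 + 837*γ2
Summing the partial products and collecting blades:
Answer: 611/2*γ1 + 1001*γ2


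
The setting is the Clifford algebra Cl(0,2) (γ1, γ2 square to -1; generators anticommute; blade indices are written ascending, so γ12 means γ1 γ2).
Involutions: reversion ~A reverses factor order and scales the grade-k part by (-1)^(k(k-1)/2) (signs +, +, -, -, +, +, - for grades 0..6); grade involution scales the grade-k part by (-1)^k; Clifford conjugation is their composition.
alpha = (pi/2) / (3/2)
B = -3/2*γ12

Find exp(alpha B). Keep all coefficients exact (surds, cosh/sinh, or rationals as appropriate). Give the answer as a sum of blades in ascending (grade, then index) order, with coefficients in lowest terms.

B^2 = (-3/2)^2*(γ12)^2 = 9/4*(-1) = -9/4 (a basis 2-blade squares to minus the product of its generators' squares).
B^2 = -9/4 — B^2 < 0, so the exponential closes trigonometrically: l = 3/2, alpha*l = pi/2, so exp(alpha B) = cos(pi/2) + (sin(pi/2)/(3/2))*B = 0 + (2/3)*B.
Answer: -γ12


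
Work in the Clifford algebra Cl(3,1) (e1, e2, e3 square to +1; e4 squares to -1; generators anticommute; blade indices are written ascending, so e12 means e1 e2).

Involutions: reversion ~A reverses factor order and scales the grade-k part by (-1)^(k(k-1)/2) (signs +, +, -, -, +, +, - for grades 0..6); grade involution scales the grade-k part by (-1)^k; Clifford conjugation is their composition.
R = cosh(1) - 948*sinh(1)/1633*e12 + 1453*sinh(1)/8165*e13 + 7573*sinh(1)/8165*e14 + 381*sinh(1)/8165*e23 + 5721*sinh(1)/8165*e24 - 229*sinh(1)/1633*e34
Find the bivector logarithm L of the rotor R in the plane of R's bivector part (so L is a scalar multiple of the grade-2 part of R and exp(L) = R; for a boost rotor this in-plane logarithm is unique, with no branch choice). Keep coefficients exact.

The scalar part of R is cosh(1), so cosh pins the rapidity up to sign — the sign comes from the bivector part; dividing that part by sinh of the rapidity yields the plane, and the in-plane L = rapidity * plane is unique because the two sign choices cancel.
Concretely: cosh(rapidity) = cosh(1) gives rapidity = ±1, and since rapidity/sinh(rapidity) is even the sign is immaterial: L = (rapidity/sinh(rapidity)) * <R>_2 = (1/sinh(1)) * <R>_2.
Answer: -948/1633*e12 + 1453/8165*e13 + 7573/8165*e14 + 381/8165*e23 + 5721/8165*e24 - 229/1633*e34


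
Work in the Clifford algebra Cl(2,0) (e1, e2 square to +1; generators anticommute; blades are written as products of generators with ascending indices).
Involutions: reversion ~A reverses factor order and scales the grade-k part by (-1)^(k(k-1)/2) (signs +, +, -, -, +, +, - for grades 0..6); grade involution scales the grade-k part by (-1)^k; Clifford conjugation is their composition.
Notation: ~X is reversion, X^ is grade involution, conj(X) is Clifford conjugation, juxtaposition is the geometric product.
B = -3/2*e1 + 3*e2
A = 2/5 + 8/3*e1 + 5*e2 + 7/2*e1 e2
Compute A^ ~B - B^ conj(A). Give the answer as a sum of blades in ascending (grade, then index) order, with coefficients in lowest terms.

first term: -11 + 99/10*e1 + 129/20*e2 - 31/2*e1 e2
second term: 11 - 99/10*e1 - 129/20*e2 - 31/2*e1 e2
Answer: -22 + 99/5*e1 + 129/10*e2


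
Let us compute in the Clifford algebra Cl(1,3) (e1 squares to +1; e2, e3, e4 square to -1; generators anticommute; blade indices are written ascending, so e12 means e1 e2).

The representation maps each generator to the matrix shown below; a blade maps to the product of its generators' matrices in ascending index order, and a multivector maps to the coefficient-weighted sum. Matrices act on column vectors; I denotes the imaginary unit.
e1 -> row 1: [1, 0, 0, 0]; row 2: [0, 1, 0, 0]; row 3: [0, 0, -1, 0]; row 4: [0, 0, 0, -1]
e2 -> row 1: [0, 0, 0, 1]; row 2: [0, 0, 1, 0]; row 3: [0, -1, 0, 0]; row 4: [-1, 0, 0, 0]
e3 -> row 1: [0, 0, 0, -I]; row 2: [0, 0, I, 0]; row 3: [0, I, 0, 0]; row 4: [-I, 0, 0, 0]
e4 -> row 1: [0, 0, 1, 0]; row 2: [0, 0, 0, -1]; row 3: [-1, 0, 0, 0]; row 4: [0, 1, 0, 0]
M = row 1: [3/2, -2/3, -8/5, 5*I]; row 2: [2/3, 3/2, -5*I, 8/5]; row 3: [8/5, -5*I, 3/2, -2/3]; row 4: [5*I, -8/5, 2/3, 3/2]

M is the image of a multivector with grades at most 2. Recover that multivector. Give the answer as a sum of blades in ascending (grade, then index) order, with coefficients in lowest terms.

Method: the blade images are trace-orthogonal — tr(rho(e_A) rho(e_B)^-1) = 4 if A = B and 0 otherwise — and rho(e_A)^-1 = (e_A)^2 * rho(e_A) with (e_A)^2 = +1 or -1, so the coefficient of e_A in the preimage is (e_A)^2 * tr(M rho(e_A))/4.
Nonzero projections over blades of grade <= 2: 1: (1)^2 = +1, tr(M 1) = 6, coefficient 3/2; e3: (e3)^2 = -1, tr(M rho(e3)) = 20, coefficient -5; e4: (e4)^2 = -1, tr(M rho(e4)) = 32/5, coefficient -8/5; e24: (e24)^2 = -1, tr(M rho(e24)) = 8/3, coefficient -2/3. Every other blade of grade <= 2 projects to 0.
Answer: 3/2 - 5*e3 - 8/5*e4 - 2/3*e24


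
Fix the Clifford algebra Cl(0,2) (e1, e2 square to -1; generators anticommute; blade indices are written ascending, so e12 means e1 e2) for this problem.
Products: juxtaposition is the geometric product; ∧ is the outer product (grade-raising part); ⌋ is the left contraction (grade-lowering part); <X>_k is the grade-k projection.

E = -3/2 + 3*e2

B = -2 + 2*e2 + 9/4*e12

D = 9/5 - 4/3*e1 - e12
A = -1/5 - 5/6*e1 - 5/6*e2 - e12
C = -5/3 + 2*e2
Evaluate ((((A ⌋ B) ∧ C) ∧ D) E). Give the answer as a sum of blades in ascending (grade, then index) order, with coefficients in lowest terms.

step 1: 259/60 - 15/8*e1 + 59/40*e2 - 9/20*e12
step 2: -259/36 + 25/8*e1 + 247/40*e2 - 3*e12
step 3: -259/20 + 3287/216*e1 + 2223/200*e2 + 361/36*e12
step 4: -348/25 - 7619/144*e1 - 22209/400*e2 + 551/18*e12
Answer: -348/25 - 7619/144*e1 - 22209/400*e2 + 551/18*e12


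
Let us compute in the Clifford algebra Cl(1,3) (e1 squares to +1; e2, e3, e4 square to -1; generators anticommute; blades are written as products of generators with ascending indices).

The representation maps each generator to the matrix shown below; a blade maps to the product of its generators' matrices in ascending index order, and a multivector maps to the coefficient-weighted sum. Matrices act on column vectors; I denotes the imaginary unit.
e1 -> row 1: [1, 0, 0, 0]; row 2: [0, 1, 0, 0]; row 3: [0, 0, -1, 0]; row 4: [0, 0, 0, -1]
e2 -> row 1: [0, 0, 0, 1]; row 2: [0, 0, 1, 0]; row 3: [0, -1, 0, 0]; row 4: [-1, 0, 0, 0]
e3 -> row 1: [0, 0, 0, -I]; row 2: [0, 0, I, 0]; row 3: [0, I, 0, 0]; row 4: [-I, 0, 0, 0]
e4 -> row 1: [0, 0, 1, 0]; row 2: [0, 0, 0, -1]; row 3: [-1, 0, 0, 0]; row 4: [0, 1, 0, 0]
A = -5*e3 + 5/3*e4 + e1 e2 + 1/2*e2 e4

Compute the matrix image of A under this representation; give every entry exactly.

Bivector images (products of the table entries): rho(e1 e2) = rho(e1)rho(e2) = row 1: [0, 0, 0, 1]; row 2: [0, 0, 1, 0]; row 3: [0, 1, 0, 0]; row 4: [1, 0, 0, 0]; rho(e2 e4) = rho(e2)rho(e4) = row 1: [0, 1, 0, 0]; row 2: [-1, 0, 0, 0]; row 3: [0, 0, 0, 1]; row 4: [0, 0, -1, 0].
M = (-5)*rho(e3) + (5/3)*rho(e4) + (1)*rho(e1 e2) + (1/2)*rho(e2 e4), summed entrywise:
Answer: row 1: [0, 1/2, 5/3, 1 + 5*I]; row 2: [-1/2, 0, 1 - 5*I, -5/3]; row 3: [-5/3, 1 - 5*I, 0, 1/2]; row 4: [1 + 5*I, 5/3, -1/2, 0]


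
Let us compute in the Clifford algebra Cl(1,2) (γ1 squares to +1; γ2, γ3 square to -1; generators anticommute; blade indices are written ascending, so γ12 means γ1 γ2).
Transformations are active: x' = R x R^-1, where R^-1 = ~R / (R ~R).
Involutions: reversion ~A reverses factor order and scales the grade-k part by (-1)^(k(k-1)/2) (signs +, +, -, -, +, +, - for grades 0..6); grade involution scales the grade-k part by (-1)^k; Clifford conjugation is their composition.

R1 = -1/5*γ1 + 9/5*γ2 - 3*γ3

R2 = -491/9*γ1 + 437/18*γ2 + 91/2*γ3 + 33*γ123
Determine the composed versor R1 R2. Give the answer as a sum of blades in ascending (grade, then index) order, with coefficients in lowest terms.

Distribute over the terms of R1 (each basis-blade product reordered to ascending indices, repeated generators contracted through their squares):
(-1/5*γ1) R2 = 491/45 - 437/90*γ12 - 91/10*γ13 - 33/5*γ23
(9/5*γ2) R2 = -437/10 + 491/5*γ12 + 297/5*γ13 + 819/10*γ23
(-3*γ3) R2 = 273/2 + 99*γ12 - 491/3*γ13 + 437/6*γ23
Summing the partial products and collecting blades:
Answer: 4667/45 + 17311/90*γ12 - 3401/30*γ13 + 2222/15*γ23


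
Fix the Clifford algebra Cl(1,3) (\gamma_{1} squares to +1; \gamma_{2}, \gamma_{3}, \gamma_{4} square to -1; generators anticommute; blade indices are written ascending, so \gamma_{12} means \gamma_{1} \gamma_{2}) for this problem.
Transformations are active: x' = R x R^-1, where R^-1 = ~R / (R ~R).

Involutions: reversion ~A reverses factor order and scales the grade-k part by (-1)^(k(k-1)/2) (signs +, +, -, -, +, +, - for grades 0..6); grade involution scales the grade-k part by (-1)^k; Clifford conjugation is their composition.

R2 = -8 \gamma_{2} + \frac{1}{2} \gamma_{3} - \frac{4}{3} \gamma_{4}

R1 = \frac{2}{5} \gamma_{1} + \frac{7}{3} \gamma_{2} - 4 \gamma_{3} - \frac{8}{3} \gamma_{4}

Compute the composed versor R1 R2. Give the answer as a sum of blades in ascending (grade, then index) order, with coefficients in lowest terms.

Distribute over the terms of R2 (each basis-blade product reordered to ascending indices, repeated generators contracted through their squares):
R1 (-8 \gamma_{2}) = \frac{56}{3} - \frac{16}{5} \gamma_{12} - 32 \gamma_{23} - \frac{64}{3} \gamma_{24}
R1 (\frac{1}{2} \gamma_{3}) = 2 + \frac{1}{5} \gamma_{13} + \frac{7}{6} \gamma_{23} + \frac{4}{3} \gamma_{34}
R1 (-\frac{4}{3} \gamma_{4}) = -\frac{32}{9} - \frac{8}{15} \gamma_{14} - \frac{28}{9} \gamma_{24} + \frac{16}{3} \gamma_{34}
Summing the partial products and collecting blades:
Answer: \frac{154}{9} - \frac{16}{5} \gamma_{12} + \frac{1}{5} \gamma_{13} - \frac{8}{15} \gamma_{14} - \frac{185}{6} \gamma_{23} - \frac{220}{9} \gamma_{24} + \frac{20}{3} \gamma_{34}


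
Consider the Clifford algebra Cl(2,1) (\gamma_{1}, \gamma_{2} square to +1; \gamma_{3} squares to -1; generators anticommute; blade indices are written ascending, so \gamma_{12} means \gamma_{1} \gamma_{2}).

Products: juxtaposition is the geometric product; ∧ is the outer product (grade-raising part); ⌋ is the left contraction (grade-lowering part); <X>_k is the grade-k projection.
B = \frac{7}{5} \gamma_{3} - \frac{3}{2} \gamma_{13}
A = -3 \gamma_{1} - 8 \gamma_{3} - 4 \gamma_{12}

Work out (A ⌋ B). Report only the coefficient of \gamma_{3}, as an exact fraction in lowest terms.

step 1: \frac{56}{5} + 12 \gamma_{1} + \frac{9}{2} \gamma_{3}
Answer: \frac{9}{2}


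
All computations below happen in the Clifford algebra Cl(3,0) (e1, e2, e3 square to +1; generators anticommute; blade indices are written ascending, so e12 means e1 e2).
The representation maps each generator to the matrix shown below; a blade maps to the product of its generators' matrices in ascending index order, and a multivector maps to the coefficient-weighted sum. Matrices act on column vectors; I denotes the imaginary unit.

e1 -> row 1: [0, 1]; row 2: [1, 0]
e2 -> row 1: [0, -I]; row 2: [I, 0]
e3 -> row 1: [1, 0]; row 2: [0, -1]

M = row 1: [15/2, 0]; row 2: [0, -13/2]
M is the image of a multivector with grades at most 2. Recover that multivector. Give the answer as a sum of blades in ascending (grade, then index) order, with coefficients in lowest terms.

Method: 1, rho(e1), rho(e2), rho(e3) form a trace-orthogonal basis of the 2x2 complex matrices (tr(X Y) = 2 if X = Y, else 0), so M = m0*1 + m1*rho(e1) + m2*rho(e2) + m3*rho(e3) with m0 = tr(M)/2 = 1/2, m1 = tr(M rho(e1))/2 = 0, m2 = tr(M rho(e2))/2 = 0, m3 = tr(M rho(e3))/2 = 7.
Multiplying table entries, the bivector images are rho(e12) = I*rho(e3), rho(e13) = -I*rho(e2), rho(e23) = I*rho(e1); with real blade coefficients the real parts of m0..m3 are the coefficients of 1, e1, e2, e3 and the imaginary parts give the bivectors (e23: Im m1, e13: -Im m2, e12: Im m3).
Answer: 1/2 + 7*e3


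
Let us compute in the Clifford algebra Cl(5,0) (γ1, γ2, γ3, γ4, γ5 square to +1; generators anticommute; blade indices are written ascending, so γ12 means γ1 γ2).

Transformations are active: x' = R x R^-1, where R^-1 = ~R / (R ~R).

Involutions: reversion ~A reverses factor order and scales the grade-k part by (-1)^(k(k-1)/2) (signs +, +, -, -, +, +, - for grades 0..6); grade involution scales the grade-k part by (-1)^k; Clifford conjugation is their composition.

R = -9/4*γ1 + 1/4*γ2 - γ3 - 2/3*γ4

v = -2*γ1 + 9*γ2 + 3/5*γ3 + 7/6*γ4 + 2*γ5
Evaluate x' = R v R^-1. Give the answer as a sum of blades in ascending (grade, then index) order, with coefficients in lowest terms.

~R = -9/4*γ1 + 1/4*γ2 - γ3 - 2/3*γ4, and R ~R = 473/72, so R^-1 = ~R / (473/72).
R v = 967/180 - 79/4*γ12 - 67/20*γ13 - 95/24*γ14 - 9/2*γ15 + 183/20*γ23 + 151/24*γ24 + 1/2*γ25 - 23/30*γ34 - 2*γ35 - 4/3*γ45
Answer: -3973/2365*γ1 - 20318/2365*γ2 - 5287/2365*γ3 - 32027/14190*γ4 - 2*γ5


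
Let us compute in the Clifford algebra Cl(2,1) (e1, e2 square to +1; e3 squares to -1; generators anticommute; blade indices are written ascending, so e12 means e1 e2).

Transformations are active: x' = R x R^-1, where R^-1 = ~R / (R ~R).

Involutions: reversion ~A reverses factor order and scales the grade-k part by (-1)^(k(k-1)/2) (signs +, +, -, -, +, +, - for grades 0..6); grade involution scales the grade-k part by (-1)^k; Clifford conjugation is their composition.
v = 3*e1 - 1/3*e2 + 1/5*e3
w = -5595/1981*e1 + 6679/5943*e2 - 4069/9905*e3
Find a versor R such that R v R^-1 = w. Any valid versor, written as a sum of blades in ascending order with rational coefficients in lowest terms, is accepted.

Here q(v) = q(w) = 2041/225; the classical choice R = v + w = 348/1981*e1 + 1566/1981*e2 - 2088/9905*e3 then realises v -> w under the sandwich.
Answer: 348/1981*e1 + 1566/1981*e2 - 2088/9905*e3


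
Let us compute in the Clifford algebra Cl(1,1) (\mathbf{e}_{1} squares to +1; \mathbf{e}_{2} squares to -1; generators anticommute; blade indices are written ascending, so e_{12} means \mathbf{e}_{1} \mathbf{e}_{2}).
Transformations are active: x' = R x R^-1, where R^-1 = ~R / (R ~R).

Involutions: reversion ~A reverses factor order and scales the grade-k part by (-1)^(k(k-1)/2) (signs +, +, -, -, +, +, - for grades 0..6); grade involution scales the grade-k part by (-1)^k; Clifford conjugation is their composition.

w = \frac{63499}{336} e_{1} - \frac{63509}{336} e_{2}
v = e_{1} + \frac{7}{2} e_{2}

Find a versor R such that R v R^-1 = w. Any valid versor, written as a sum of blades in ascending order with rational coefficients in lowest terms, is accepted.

Equal squares first: v^2 = w^2 = -\frac{45}{4}. Then v + w = \frac{63835}{336} e_{1} - \frac{62333}{336} e_{2} is a versor taking v to w, provided it is invertible.
Answer: \frac{63835}{336} e_{1} - \frac{62333}{336} e_{2}


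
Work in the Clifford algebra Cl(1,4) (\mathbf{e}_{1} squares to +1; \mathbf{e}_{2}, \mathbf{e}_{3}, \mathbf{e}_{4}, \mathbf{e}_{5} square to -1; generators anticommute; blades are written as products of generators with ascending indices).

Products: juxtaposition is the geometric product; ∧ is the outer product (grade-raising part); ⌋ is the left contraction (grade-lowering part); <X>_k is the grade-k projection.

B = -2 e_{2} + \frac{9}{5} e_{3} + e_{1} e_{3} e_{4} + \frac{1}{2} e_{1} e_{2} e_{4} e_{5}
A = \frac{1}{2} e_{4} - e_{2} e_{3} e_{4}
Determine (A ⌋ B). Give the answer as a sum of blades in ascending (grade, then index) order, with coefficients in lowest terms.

step 1: -\frac{1}{2} e_{1} e_{3} - \frac{1}{4} e_{1} e_{2} e_{5}
Answer: -\frac{1}{2} e_{1} e_{3} - \frac{1}{4} e_{1} e_{2} e_{5}


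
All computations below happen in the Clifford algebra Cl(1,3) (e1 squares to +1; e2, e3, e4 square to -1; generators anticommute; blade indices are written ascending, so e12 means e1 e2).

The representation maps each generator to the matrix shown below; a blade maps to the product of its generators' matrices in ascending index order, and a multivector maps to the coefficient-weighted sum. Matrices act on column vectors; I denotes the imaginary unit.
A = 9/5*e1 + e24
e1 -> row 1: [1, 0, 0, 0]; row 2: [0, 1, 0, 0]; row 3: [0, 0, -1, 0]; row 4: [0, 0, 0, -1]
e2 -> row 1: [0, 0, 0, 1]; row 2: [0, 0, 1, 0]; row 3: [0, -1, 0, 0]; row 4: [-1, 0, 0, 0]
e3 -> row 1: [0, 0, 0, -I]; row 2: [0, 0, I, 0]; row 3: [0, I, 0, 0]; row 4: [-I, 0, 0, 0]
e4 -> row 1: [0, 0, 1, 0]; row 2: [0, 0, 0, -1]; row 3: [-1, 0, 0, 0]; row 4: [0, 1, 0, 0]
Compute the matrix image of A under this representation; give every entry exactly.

Bivector images (products of the table entries): rho(e24) = rho(e2)rho(e4) = row 1: [0, 1, 0, 0]; row 2: [-1, 0, 0, 0]; row 3: [0, 0, 0, 1]; row 4: [0, 0, -1, 0].
M = (9/5)*rho(e1) + (1)*rho(e24), summed entrywise:
Answer: row 1: [9/5, 1, 0, 0]; row 2: [-1, 9/5, 0, 0]; row 3: [0, 0, -9/5, 1]; row 4: [0, 0, -1, -9/5]


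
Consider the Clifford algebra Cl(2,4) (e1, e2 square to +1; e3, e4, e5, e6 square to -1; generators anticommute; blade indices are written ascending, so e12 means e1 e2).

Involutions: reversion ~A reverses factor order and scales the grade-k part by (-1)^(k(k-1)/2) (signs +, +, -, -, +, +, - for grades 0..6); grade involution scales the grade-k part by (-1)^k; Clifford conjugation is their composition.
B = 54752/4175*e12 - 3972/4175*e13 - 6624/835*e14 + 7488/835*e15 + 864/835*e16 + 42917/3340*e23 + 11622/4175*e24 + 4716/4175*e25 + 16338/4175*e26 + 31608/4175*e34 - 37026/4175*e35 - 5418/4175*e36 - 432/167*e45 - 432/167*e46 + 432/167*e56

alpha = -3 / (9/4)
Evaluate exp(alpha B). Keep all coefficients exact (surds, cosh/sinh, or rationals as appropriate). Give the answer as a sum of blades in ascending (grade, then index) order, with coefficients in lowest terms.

B^2 term by term: the squares give (54752/4175)^2*(e12)^2 + (-3972/4175)^2*(e13)^2 + (-6624/835)^2*(e14)^2 + (7488/835)^2*(e15)^2 + (864/835)^2*(e16)^2 + (42917/3340)^2*(e23)^2 + (11622/4175)^2*(e24)^2 + (4716/4175)^2*(e25)^2 + (16338/4175)^2*(e26)^2 + (31608/4175)^2*(e34)^2 + (-37026/4175)^2*(e35)^2 + (-5418/4175)^2*(e36)^2 + (-432/167)^2*(e45)^2 + (-432/167)^2*(e46)^2 + (432/167)^2*(e56)^2 = 2997781504/17430625*(-1) + 15776784/17430625*(+1) + 43877376/697225*(+1) + 56070144/697225*(+1) + 746496/697225*(+1) + 1841868889/11155600*(+1) + 135070884/17430625*(+1) + 22240656/17430625*(+1) + 266930244/17430625*(+1) + 999065664/17430625*(-1) + 1370924676/17430625*(-1) + 29354724/17430625*(-1) + 186624/27889*(-1) + 186624/27889*(-1) + 186624/27889*(-1) = 81/16 (each basis 2-blade squares to minus the product of its generators' squares); cross terms between blades sharing an index anticommute and cancel; the commuting (index-disjoint) pairs give grade-4 terms 2*c*c'*(blade product), which cancel blade by blade — e1234: 3461202432/17430625 + 92325168/17430625 - 142141104/697225 = 0; e1235: -4054495104/17430625 + 37463904/17430625 + 160681248/697225 = 0; e1236: -593292672/17430625 + 129789072/17430625 + 18540144/697225 = 0; e1245: -47305728/697225 + 62477568/3486125 + 174051072/3486125 = 0; e1246: -47305728/697225 + 216445824/3486125 + 20082816/3486125 = 0; e1256: 47305728/697225 - 244677888/3486125 + 8149248/3486125 = 0; e1345: 3431808/697225 - 490520448/3486125 + 473361408/3486125 = 0; e1346: 3431808/697225 - 71777664/3486125 + 54618624/3486125 = 0; e1356: -3431808/697225 + 81139968/3486125 - 63980928/3486125 = 0; e1456: -5723136/139445 + 6469632/139445 - 746496/139445 = 0; e2345: -9270072/139445 + 860632344/17430625 + 298126656/17430625 = 0; e2346: -9270072/139445 + 125935992/17430625 + 1032823008/17430625 = 0; e2356: 9270072/139445 + 51102576/17430625 - 1209861576/17430625 = 0; e2456: 10041408/697225 + 4074624/697225 - 14116032/697225 = 0; e3456: 27309312/697225 - 31990464/697225 + 4681152/697225 = 0 — confirming B is simple. So B^2 = 81/16.
B^2 = 81/16 — the positive square puts this in the hyperbolic regime; l = 9/4, alpha*l = -3, so exp(alpha B) = cosh(-3) + (sinh(-3)/(9/4))*B = cosh(3) + (-4*sinh(3)/9)*B.
Answer: cosh(3) - 219008*sinh(3)/37575*e12 + 5296*sinh(3)/12525*e13 + 2944*sinh(3)/835*e14 - 3328*sinh(3)/835*e15 - 384*sinh(3)/835*e16 - 42917*sinh(3)/7515*e23 - 15496*sinh(3)/12525*e24 - 2096*sinh(3)/4175*e25 - 21784*sinh(3)/12525*e26 - 14048*sinh(3)/4175*e34 + 16456*sinh(3)/4175*e35 + 2408*sinh(3)/4175*e36 + 192*sinh(3)/167*e45 + 192*sinh(3)/167*e46 - 192*sinh(3)/167*e56
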